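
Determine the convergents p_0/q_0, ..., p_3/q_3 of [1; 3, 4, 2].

1/1, 4/3, 17/13, 38/29

Using the convergent recurrence p_i = a_i*p_{i-1} + p_{i-2}, q_i = a_i*q_{i-1} + q_{i-2} with p_{-2}=0, p_{-1}=1, q_{-2}=1, q_{-1}=0:
  i=0: a_0=1, p_0 = 1*1 + 0 = 1, q_0 = 1*0 + 1 = 1.
  i=1: a_1=3, p_1 = 3*1 + 1 = 4, q_1 = 3*1 + 0 = 3.
  i=2: a_2=4, p_2 = 4*4 + 1 = 17, q_2 = 4*3 + 1 = 13.
  i=3: a_3=2, p_3 = 2*17 + 4 = 38, q_3 = 2*13 + 3 = 29.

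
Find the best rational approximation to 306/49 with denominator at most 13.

25/4

Expand x = 306/49 as a continued fraction with the Euclidean algorithm:
  306 = 6*49 + 12, so a_0 = 6.
  49 = 4*12 + 1, so a_1 = 4.
  12 = 12*1 + 0, so a_2 = 12.
so x = [6; 4, 12].
Convergents (p_i = a_i*p_{i-1} + p_{i-2}, q_i = a_i*q_{i-1} + q_{i-2} with p_{-2}=0, p_{-1}=1, q_{-2}=1, q_{-1}=0), until the denominator exceeds 13:
  i=0: a_0=6, p_0 = 6*1 + 0 = 6, q_0 = 6*0 + 1 = 1.
  i=1: a_1=4, p_1 = 4*6 + 1 = 25, q_1 = 4*1 + 0 = 4.
  i=2: a_2=12, p_2 = 12*25 + 6 = 306, q_2 = 12*4 + 1 = 49.
q_2 = 49 > 13, so the last convergent with denominator <= 13 is p_1/q_1 = 25/4.
The closest fraction with denominator <= 13 is either p_1/q_1 or the intermediate fraction (k*p_1 + p_0)/(k*q_1 + q_0) with the largest k >= 1 whose denominator stays <= 13; these approach x as k grows, and every other convergent or intermediate fraction in range is farther away.
Largest k: floor((13 - q_0)/q_1) = floor((13 - 1)/4) = 3.
That gives (3*25 + 6)/(3*4 + 1) = 81/13.
Compare the errors: |x - 25/4| = |306*4 - 25*49|/(49*4) = 1/196, and |x - 81/13| = |306*13 - 81*49|/(49*13) = 9/637.
Cross-multiplying, 1*637 = 637 < 1764 = 9*196, so 1/196 is smaller: the convergent 25/4 is closer to x than 81/13.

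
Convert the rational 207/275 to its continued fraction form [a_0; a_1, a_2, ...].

[0; 1, 3, 22, 1, 2]

Run the Euclidean algorithm on 207 and 275; the successive quotients are the partial quotients a_0, a_1, ... (each step inverts the fractional part left over by the previous one):
  207 = 0*275 + 207, so a_0 = 0.
  275 = 1*207 + 68, so a_1 = 1.
  207 = 3*68 + 3, so a_2 = 3.
  68 = 22*3 + 2, so a_3 = 22.
  3 = 1*2 + 1, so a_4 = 1.
  2 = 2*1 + 0, so a_5 = 2.
The remainder reaches 0 after 6 divisions, so the expansion has 6 partial quotients, read off in order.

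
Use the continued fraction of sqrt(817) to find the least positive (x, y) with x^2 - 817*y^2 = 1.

(x, y) = (343, 12)

First expand sqrt(817) as a continued fraction. With x_i = (sqrt(817) + m_i)/d_i and (m_0, d_0) = (0, 1): a_0 = floor(sqrt(817)) = 28, since 28^2 = 784 <= 817 < 841 = 29^2.
Iterate m_{i+1} = d_i*a_i - m_i, d_{i+1} = (817 - m_{i+1}^2)/d_i, a_{i+1} = floor((a_0 + m_{i+1})/d_{i+1}):
  m_1 = 1*28 - 0 = 28, d_1 = (817 - 28^2)/1 = 33/1 = 33, a_1 = floor((28 + 28)/33) = 1.
  m_2 = 33*1 - 28 = 5, d_2 = (817 - 5^2)/33 = 792/33 = 24, a_2 = floor((28 + 5)/24) = 1.
  m_3 = 24*1 - 5 = 19, d_3 = (817 - 19^2)/24 = 456/24 = 19, a_3 = floor((28 + 19)/19) = 2.
  m_4 = 19*2 - 19 = 19, d_4 = (817 - 19^2)/19 = 456/19 = 24, a_4 = floor((28 + 19)/24) = 1.
  m_5 = 24*1 - 19 = 5, d_5 = (817 - 5^2)/24 = 792/24 = 33, a_5 = floor((28 + 5)/33) = 1.
  m_6 = 33*1 - 5 = 28, d_6 = (817 - 28^2)/33 = 33/33 = 1, a_6 = floor((28 + 28)/1) = 56.
  m_7 = 1*56 - 28 = 28, d_7 = (817 - 28^2)/1 = 33/1 = 33: (m_7, d_7) = (m_1, d_1) = (28, 33), so from here the quotients repeat a_1, ..., a_6; the period length is 6.
So sqrt(817) = [28; (1, 1, 2, 1, 1, 56)] with period length k = 6.
k is even, so the fundamental solution of x^2 - 817y^2 = 1 is (p_{k-1}, q_{k-1}) = (p_5, q_5); compute convergents through index 5.
Convergents (p_i = a_i*p_{i-1} + p_{i-2}, q_i = a_i*q_{i-1} + q_{i-2} with p_{-2}=0, p_{-1}=1, q_{-2}=1, q_{-1}=0):
  i=0: a_0=28, p_0 = 28*1 + 0 = 28, q_0 = 28*0 + 1 = 1.
  i=1: a_1=1, p_1 = 1*28 + 1 = 29, q_1 = 1*1 + 0 = 1.
  i=2: a_2=1, p_2 = 1*29 + 28 = 57, q_2 = 1*1 + 1 = 2.
  i=3: a_3=2, p_3 = 2*57 + 29 = 143, q_3 = 2*2 + 1 = 5.
  i=4: a_4=1, p_4 = 1*143 + 57 = 200, q_4 = 1*5 + 2 = 7.
  i=5: a_5=1, p_5 = 1*200 + 143 = 343, q_5 = 1*7 + 5 = 12.
Check: 343^2 - 817*12^2 = 117649 - 117648 = 1, so (x, y) = (343, 12) solves the equation, and by the theorem it is the least positive solution.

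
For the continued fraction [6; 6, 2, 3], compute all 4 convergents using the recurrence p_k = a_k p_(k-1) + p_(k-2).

6/1, 37/6, 80/13, 277/45

Using the convergent recurrence p_i = a_i*p_{i-1} + p_{i-2}, q_i = a_i*q_{i-1} + q_{i-2} with p_{-2}=0, p_{-1}=1, q_{-2}=1, q_{-1}=0:
  i=0: a_0=6, p_0 = 6*1 + 0 = 6, q_0 = 6*0 + 1 = 1.
  i=1: a_1=6, p_1 = 6*6 + 1 = 37, q_1 = 6*1 + 0 = 6.
  i=2: a_2=2, p_2 = 2*37 + 6 = 80, q_2 = 2*6 + 1 = 13.
  i=3: a_3=3, p_3 = 3*80 + 37 = 277, q_3 = 3*13 + 6 = 45.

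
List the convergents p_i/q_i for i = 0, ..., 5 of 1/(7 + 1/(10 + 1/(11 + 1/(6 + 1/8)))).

Using the convergent recurrence p_i = a_i*p_{i-1} + p_{i-2}, q_i = a_i*q_{i-1} + q_{i-2} with p_{-2}=0, p_{-1}=1, q_{-2}=1, q_{-1}=0:
  i=0: a_0=0, p_0 = 0*1 + 0 = 0, q_0 = 0*0 + 1 = 1.
  i=1: a_1=7, p_1 = 7*0 + 1 = 1, q_1 = 7*1 + 0 = 7.
  i=2: a_2=10, p_2 = 10*1 + 0 = 10, q_2 = 10*7 + 1 = 71.
  i=3: a_3=11, p_3 = 11*10 + 1 = 111, q_3 = 11*71 + 7 = 788.
  i=4: a_4=6, p_4 = 6*111 + 10 = 676, q_4 = 6*788 + 71 = 4799.
  i=5: a_5=8, p_5 = 8*676 + 111 = 5519, q_5 = 8*4799 + 788 = 39180.

0/1, 1/7, 10/71, 111/788, 676/4799, 5519/39180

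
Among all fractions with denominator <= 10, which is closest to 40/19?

Expand x = 40/19 as a continued fraction with the Euclidean algorithm:
  40 = 2*19 + 2, so a_0 = 2.
  19 = 9*2 + 1, so a_1 = 9.
  2 = 2*1 + 0, so a_2 = 2.
so x = [2; 9, 2].
Convergents (p_i = a_i*p_{i-1} + p_{i-2}, q_i = a_i*q_{i-1} + q_{i-2} with p_{-2}=0, p_{-1}=1, q_{-2}=1, q_{-1}=0), until the denominator exceeds 10:
  i=0: a_0=2, p_0 = 2*1 + 0 = 2, q_0 = 2*0 + 1 = 1.
  i=1: a_1=9, p_1 = 9*2 + 1 = 19, q_1 = 9*1 + 0 = 9.
  i=2: a_2=2, p_2 = 2*19 + 2 = 40, q_2 = 2*9 + 1 = 19.
q_2 = 19 > 10, so the last convergent with denominator <= 10 is p_1/q_1 = 19/9.
The closest fraction with denominator <= 10 is either p_1/q_1 or the intermediate fraction (k*p_1 + p_0)/(k*q_1 + q_0) with the largest k >= 1 whose denominator stays <= 10; these approach x as k grows, and every other convergent or intermediate fraction in range is farther away.
Largest k: floor((10 - q_0)/q_1) = floor((10 - 1)/9) = 1.
That gives (1*19 + 2)/(1*9 + 1) = 21/10.
Compare the errors: |x - 19/9| = |40*9 - 19*19|/(19*9) = 1/171, and |x - 21/10| = |40*10 - 21*19|/(19*10) = 1/190.
Cross-multiplying, 1*171 = 171 < 190 = 1*190, so 1/190 is smaller: the intermediate fraction 21/10 is closer to x than 19/9.

21/10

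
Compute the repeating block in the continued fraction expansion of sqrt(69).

Write x_i = (sqrt(69) + m_i)/d_i with (m_0, d_0) = (0, 1). a_0 = floor(sqrt(69)) = 8, since 8^2 = 64 <= 69 < 81 = 9^2.
Iterate m_{i+1} = d_i*a_i - m_i, d_{i+1} = (69 - m_{i+1}^2)/d_i, a_{i+1} = floor((a_0 + m_{i+1})/d_{i+1}):
  m_1 = 1*8 - 0 = 8, d_1 = (69 - 8^2)/1 = 5/1 = 5, a_1 = floor((8 + 8)/5) = 3.
  m_2 = 5*3 - 8 = 7, d_2 = (69 - 7^2)/5 = 20/5 = 4, a_2 = floor((8 + 7)/4) = 3.
  m_3 = 4*3 - 7 = 5, d_3 = (69 - 5^2)/4 = 44/4 = 11, a_3 = floor((8 + 5)/11) = 1.
  m_4 = 11*1 - 5 = 6, d_4 = (69 - 6^2)/11 = 33/11 = 3, a_4 = floor((8 + 6)/3) = 4.
  m_5 = 3*4 - 6 = 6, d_5 = (69 - 6^2)/3 = 33/3 = 11, a_5 = floor((8 + 6)/11) = 1.
  m_6 = 11*1 - 6 = 5, d_6 = (69 - 5^2)/11 = 44/11 = 4, a_6 = floor((8 + 5)/4) = 3.
  m_7 = 4*3 - 5 = 7, d_7 = (69 - 7^2)/4 = 20/4 = 5, a_7 = floor((8 + 7)/5) = 3.
  m_8 = 5*3 - 7 = 8, d_8 = (69 - 8^2)/5 = 5/5 = 1, a_8 = floor((8 + 8)/1) = 16.
  m_9 = 1*16 - 8 = 8, d_9 = (69 - 8^2)/1 = 5/1 = 5: (m_9, d_9) = (m_1, d_1) = (8, 5), so from here the quotients repeat a_1, ..., a_8; the period length is 8.
Hence the expansion of sqrt(69) is a_0 = 8 followed by the repeating block 3, 3, 1, 4, 1, 3, 3, 16 (period 8).

[8; (3, 3, 1, 4, 1, 3, 3, 16)]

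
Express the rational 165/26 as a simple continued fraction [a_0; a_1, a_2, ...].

Run the Euclidean algorithm on 165 and 26; the successive quotients are the partial quotients a_0, a_1, ... (each step inverts the fractional part left over by the previous one):
  165 = 6*26 + 9, so a_0 = 6.
  26 = 2*9 + 8, so a_1 = 2.
  9 = 1*8 + 1, so a_2 = 1.
  8 = 8*1 + 0, so a_3 = 8.
The remainder reaches 0 after 4 divisions, so the expansion has 4 partial quotients, read off in order.

[6; 2, 1, 8]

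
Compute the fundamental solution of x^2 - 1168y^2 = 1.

(x, y) = (2281249, 66750)

First expand sqrt(1168) as a continued fraction. With x_i = (sqrt(1168) + m_i)/d_i and (m_0, d_0) = (0, 1): a_0 = floor(sqrt(1168)) = 34, since 34^2 = 1156 <= 1168 < 1225 = 35^2.
Iterate m_{i+1} = d_i*a_i - m_i, d_{i+1} = (1168 - m_{i+1}^2)/d_i, a_{i+1} = floor((a_0 + m_{i+1})/d_{i+1}):
  m_1 = 1*34 - 0 = 34, d_1 = (1168 - 34^2)/1 = 12/1 = 12, a_1 = floor((34 + 34)/12) = 5.
  m_2 = 12*5 - 34 = 26, d_2 = (1168 - 26^2)/12 = 492/12 = 41, a_2 = floor((34 + 26)/41) = 1.
  m_3 = 41*1 - 26 = 15, d_3 = (1168 - 15^2)/41 = 943/41 = 23, a_3 = floor((34 + 15)/23) = 2.
  m_4 = 23*2 - 15 = 31, d_4 = (1168 - 31^2)/23 = 207/23 = 9, a_4 = floor((34 + 31)/9) = 7.
  m_5 = 9*7 - 31 = 32, d_5 = (1168 - 32^2)/9 = 144/9 = 16, a_5 = floor((34 + 32)/16) = 4.
  m_6 = 16*4 - 32 = 32, d_6 = (1168 - 32^2)/16 = 144/16 = 9, a_6 = floor((34 + 32)/9) = 7.
  m_7 = 9*7 - 32 = 31, d_7 = (1168 - 31^2)/9 = 207/9 = 23, a_7 = floor((34 + 31)/23) = 2.
  m_8 = 23*2 - 31 = 15, d_8 = (1168 - 15^2)/23 = 943/23 = 41, a_8 = floor((34 + 15)/41) = 1.
  m_9 = 41*1 - 15 = 26, d_9 = (1168 - 26^2)/41 = 492/41 = 12, a_9 = floor((34 + 26)/12) = 5.
  m_10 = 12*5 - 26 = 34, d_10 = (1168 - 34^2)/12 = 12/12 = 1, a_10 = floor((34 + 34)/1) = 68.
  m_11 = 1*68 - 34 = 34, d_11 = (1168 - 34^2)/1 = 12/1 = 12: (m_11, d_11) = (m_1, d_1) = (34, 12), so from here the quotients repeat a_1, ..., a_10; the period length is 10.
So sqrt(1168) = [34; (5, 1, 2, 7, 4, 7, 2, 1, 5, 68)] with period length k = 10.
k is even, so the fundamental solution of x^2 - 1168y^2 = 1 is (p_{k-1}, q_{k-1}) = (p_9, q_9); compute convergents through index 9.
Convergents (p_i = a_i*p_{i-1} + p_{i-2}, q_i = a_i*q_{i-1} + q_{i-2} with p_{-2}=0, p_{-1}=1, q_{-2}=1, q_{-1}=0):
  i=0: a_0=34, p_0 = 34*1 + 0 = 34, q_0 = 34*0 + 1 = 1.
  i=1: a_1=5, p_1 = 5*34 + 1 = 171, q_1 = 5*1 + 0 = 5.
  i=2: a_2=1, p_2 = 1*171 + 34 = 205, q_2 = 1*5 + 1 = 6.
  i=3: a_3=2, p_3 = 2*205 + 171 = 581, q_3 = 2*6 + 5 = 17.
  i=4: a_4=7, p_4 = 7*581 + 205 = 4272, q_4 = 7*17 + 6 = 125.
  i=5: a_5=4, p_5 = 4*4272 + 581 = 17669, q_5 = 4*125 + 17 = 517.
  i=6: a_6=7, p_6 = 7*17669 + 4272 = 127955, q_6 = 7*517 + 125 = 3744.
  i=7: a_7=2, p_7 = 2*127955 + 17669 = 273579, q_7 = 2*3744 + 517 = 8005.
  i=8: a_8=1, p_8 = 1*273579 + 127955 = 401534, q_8 = 1*8005 + 3744 = 11749.
  i=9: a_9=5, p_9 = 5*401534 + 273579 = 2281249, q_9 = 5*11749 + 8005 = 66750.
Check: 2281249^2 - 1168*66750^2 = 5204097000001 - 5204097000000 = 1, so (x, y) = (2281249, 66750) solves the equation, and by the theorem it is the least positive solution.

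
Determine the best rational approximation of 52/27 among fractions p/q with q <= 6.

2/1

Expand x = 52/27 as a continued fraction with the Euclidean algorithm:
  52 = 1*27 + 25, so a_0 = 1.
  27 = 1*25 + 2, so a_1 = 1.
  25 = 12*2 + 1, so a_2 = 12.
  2 = 2*1 + 0, so a_3 = 2.
so x = [1; 1, 12, 2].
Convergents (p_i = a_i*p_{i-1} + p_{i-2}, q_i = a_i*q_{i-1} + q_{i-2} with p_{-2}=0, p_{-1}=1, q_{-2}=1, q_{-1}=0), until the denominator exceeds 6:
  i=0: a_0=1, p_0 = 1*1 + 0 = 1, q_0 = 1*0 + 1 = 1.
  i=1: a_1=1, p_1 = 1*1 + 1 = 2, q_1 = 1*1 + 0 = 1.
  i=2: a_2=12, p_2 = 12*2 + 1 = 25, q_2 = 12*1 + 1 = 13.
q_2 = 13 > 6, so the last convergent with denominator <= 6 is p_1/q_1 = 2/1.
The closest fraction with denominator <= 6 is either p_1/q_1 or the intermediate fraction (k*p_1 + p_0)/(k*q_1 + q_0) with the largest k >= 1 whose denominator stays <= 6; these approach x as k grows, and every other convergent or intermediate fraction in range is farther away.
Largest k: floor((6 - q_0)/q_1) = floor((6 - 1)/1) = 5.
That gives (5*2 + 1)/(5*1 + 1) = 11/6.
Compare the errors: |x - 2/1| = |52*1 - 2*27|/(27*1) = 2/27, and |x - 11/6| = |52*6 - 11*27|/(27*6) = 15/162.
Cross-multiplying, 2*162 = 324 < 405 = 15*27, so 2/27 is smaller: the convergent 2/1 is closer to x than 11/6.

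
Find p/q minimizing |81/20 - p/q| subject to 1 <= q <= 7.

4/1

Expand x = 81/20 as a continued fraction with the Euclidean algorithm:
  81 = 4*20 + 1, so a_0 = 4.
  20 = 20*1 + 0, so a_1 = 20.
so x = [4; 20].
Convergents (p_i = a_i*p_{i-1} + p_{i-2}, q_i = a_i*q_{i-1} + q_{i-2} with p_{-2}=0, p_{-1}=1, q_{-2}=1, q_{-1}=0), until the denominator exceeds 7:
  i=0: a_0=4, p_0 = 4*1 + 0 = 4, q_0 = 4*0 + 1 = 1.
  i=1: a_1=20, p_1 = 20*4 + 1 = 81, q_1 = 20*1 + 0 = 20.
q_1 = 20 > 7, so the last convergent with denominator <= 7 is p_0/q_0 = 4/1.
The closest fraction with denominator <= 7 is either p_0/q_0 or the intermediate fraction (k*p_0 + p_{-1})/(k*q_0 + q_{-1}) with the largest k >= 1 whose denominator stays <= 7; these approach x as k grows, and every other convergent or intermediate fraction in range is farther away.
Largest k: floor((7 - q_{-1})/q_0) = floor((7 - 0)/1) = 7 (using the seeds p_{-1} = 1, q_{-1} = 0).
That gives (7*4 + 1)/(7*1 + 0) = 29/7.
Compare the errors: |x - 4/1| = |81*1 - 4*20|/(20*1) = 1/20, and |x - 29/7| = |81*7 - 29*20|/(20*7) = 13/140.
Cross-multiplying, 1*140 = 140 < 260 = 13*20, so 1/20 is smaller: the convergent 4/1 is closer to x than 29/7.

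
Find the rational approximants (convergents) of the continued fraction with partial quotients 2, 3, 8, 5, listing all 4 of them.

2/1, 7/3, 58/25, 297/128

Using the convergent recurrence p_i = a_i*p_{i-1} + p_{i-2}, q_i = a_i*q_{i-1} + q_{i-2} with p_{-2}=0, p_{-1}=1, q_{-2}=1, q_{-1}=0:
  i=0: a_0=2, p_0 = 2*1 + 0 = 2, q_0 = 2*0 + 1 = 1.
  i=1: a_1=3, p_1 = 3*2 + 1 = 7, q_1 = 3*1 + 0 = 3.
  i=2: a_2=8, p_2 = 8*7 + 2 = 58, q_2 = 8*3 + 1 = 25.
  i=3: a_3=5, p_3 = 5*58 + 7 = 297, q_3 = 5*25 + 3 = 128.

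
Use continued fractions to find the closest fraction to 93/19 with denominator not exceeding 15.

49/10

Expand x = 93/19 as a continued fraction with the Euclidean algorithm:
  93 = 4*19 + 17, so a_0 = 4.
  19 = 1*17 + 2, so a_1 = 1.
  17 = 8*2 + 1, so a_2 = 8.
  2 = 2*1 + 0, so a_3 = 2.
so x = [4; 1, 8, 2].
Convergents (p_i = a_i*p_{i-1} + p_{i-2}, q_i = a_i*q_{i-1} + q_{i-2} with p_{-2}=0, p_{-1}=1, q_{-2}=1, q_{-1}=0), until the denominator exceeds 15:
  i=0: a_0=4, p_0 = 4*1 + 0 = 4, q_0 = 4*0 + 1 = 1.
  i=1: a_1=1, p_1 = 1*4 + 1 = 5, q_1 = 1*1 + 0 = 1.
  i=2: a_2=8, p_2 = 8*5 + 4 = 44, q_2 = 8*1 + 1 = 9.
  i=3: a_3=2, p_3 = 2*44 + 5 = 93, q_3 = 2*9 + 1 = 19.
q_3 = 19 > 15, so the last convergent with denominator <= 15 is p_2/q_2 = 44/9.
The closest fraction with denominator <= 15 is either p_2/q_2 or the intermediate fraction (k*p_2 + p_1)/(k*q_2 + q_1) with the largest k >= 1 whose denominator stays <= 15; these approach x as k grows, and every other convergent or intermediate fraction in range is farther away.
Largest k: floor((15 - q_1)/q_2) = floor((15 - 1)/9) = 1.
That gives (1*44 + 5)/(1*9 + 1) = 49/10.
Compare the errors: |x - 44/9| = |93*9 - 44*19|/(19*9) = 1/171, and |x - 49/10| = |93*10 - 49*19|/(19*10) = 1/190.
Cross-multiplying, 1*171 = 171 < 190 = 1*190, so 1/190 is smaller: the intermediate fraction 49/10 is closer to x than 44/9.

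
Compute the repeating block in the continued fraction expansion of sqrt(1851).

Write x_i = (sqrt(1851) + m_i)/d_i with (m_0, d_0) = (0, 1). a_0 = floor(sqrt(1851)) = 43, since 43^2 = 1849 <= 1851 < 1936 = 44^2.
Iterate m_{i+1} = d_i*a_i - m_i, d_{i+1} = (1851 - m_{i+1}^2)/d_i, a_{i+1} = floor((a_0 + m_{i+1})/d_{i+1}):
  m_1 = 1*43 - 0 = 43, d_1 = (1851 - 43^2)/1 = 2/1 = 2, a_1 = floor((43 + 43)/2) = 43.
  m_2 = 2*43 - 43 = 43, d_2 = (1851 - 43^2)/2 = 2/2 = 1, a_2 = floor((43 + 43)/1) = 86.
  m_3 = 1*86 - 43 = 43, d_3 = (1851 - 43^2)/1 = 2/1 = 2: (m_3, d_3) = (m_1, d_1) = (43, 2), so from here the quotients repeat a_1, a_2; the period length is 2.
Hence the expansion of sqrt(1851) is a_0 = 43 followed by the repeating block 43, 86 (period 2).

[43; (43, 86)]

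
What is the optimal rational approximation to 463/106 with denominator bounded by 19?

Expand x = 463/106 as a continued fraction with the Euclidean algorithm:
  463 = 4*106 + 39, so a_0 = 4.
  106 = 2*39 + 28, so a_1 = 2.
  39 = 1*28 + 11, so a_2 = 1.
  28 = 2*11 + 6, so a_3 = 2.
  11 = 1*6 + 5, so a_4 = 1.
  6 = 1*5 + 1, so a_5 = 1.
  5 = 5*1 + 0, so a_6 = 5.
so x = [4; 2, 1, 2, 1, 1, 5].
Convergents (p_i = a_i*p_{i-1} + p_{i-2}, q_i = a_i*q_{i-1} + q_{i-2} with p_{-2}=0, p_{-1}=1, q_{-2}=1, q_{-1}=0), until the denominator exceeds 19:
  i=0: a_0=4, p_0 = 4*1 + 0 = 4, q_0 = 4*0 + 1 = 1.
  i=1: a_1=2, p_1 = 2*4 + 1 = 9, q_1 = 2*1 + 0 = 2.
  i=2: a_2=1, p_2 = 1*9 + 4 = 13, q_2 = 1*2 + 1 = 3.
  i=3: a_3=2, p_3 = 2*13 + 9 = 35, q_3 = 2*3 + 2 = 8.
  i=4: a_4=1, p_4 = 1*35 + 13 = 48, q_4 = 1*8 + 3 = 11.
  i=5: a_5=1, p_5 = 1*48 + 35 = 83, q_5 = 1*11 + 8 = 19.
  i=6: a_6=5, p_6 = 5*83 + 48 = 463, q_6 = 5*19 + 11 = 106.
q_6 = 106 > 19, so the last convergent with denominator <= 19 is p_5/q_5 = 83/19.
The closest fraction with denominator <= 19 is either p_5/q_5 or the intermediate fraction (k*p_5 + p_4)/(k*q_5 + q_4) with the largest k >= 1 whose denominator stays <= 19; these approach x as k grows, and every other convergent or intermediate fraction in range is farther away.
Largest k: floor((19 - q_4)/q_5) = floor((19 - 11)/19) = 0.
Since k = 0, no intermediate fraction beyond p_5/q_5 has denominator <= 19, so the convergent 83/19 is the closest (its error is |463*19 - 83*106|/(106*19) = 1/2014).

83/19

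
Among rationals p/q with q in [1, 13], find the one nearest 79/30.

29/11

Expand x = 79/30 as a continued fraction with the Euclidean algorithm:
  79 = 2*30 + 19, so a_0 = 2.
  30 = 1*19 + 11, so a_1 = 1.
  19 = 1*11 + 8, so a_2 = 1.
  11 = 1*8 + 3, so a_3 = 1.
  8 = 2*3 + 2, so a_4 = 2.
  3 = 1*2 + 1, so a_5 = 1.
  2 = 2*1 + 0, so a_6 = 2.
so x = [2; 1, 1, 1, 2, 1, 2].
Convergents (p_i = a_i*p_{i-1} + p_{i-2}, q_i = a_i*q_{i-1} + q_{i-2} with p_{-2}=0, p_{-1}=1, q_{-2}=1, q_{-1}=0), until the denominator exceeds 13:
  i=0: a_0=2, p_0 = 2*1 + 0 = 2, q_0 = 2*0 + 1 = 1.
  i=1: a_1=1, p_1 = 1*2 + 1 = 3, q_1 = 1*1 + 0 = 1.
  i=2: a_2=1, p_2 = 1*3 + 2 = 5, q_2 = 1*1 + 1 = 2.
  i=3: a_3=1, p_3 = 1*5 + 3 = 8, q_3 = 1*2 + 1 = 3.
  i=4: a_4=2, p_4 = 2*8 + 5 = 21, q_4 = 2*3 + 2 = 8.
  i=5: a_5=1, p_5 = 1*21 + 8 = 29, q_5 = 1*8 + 3 = 11.
  i=6: a_6=2, p_6 = 2*29 + 21 = 79, q_6 = 2*11 + 8 = 30.
q_6 = 30 > 13, so the last convergent with denominator <= 13 is p_5/q_5 = 29/11.
The closest fraction with denominator <= 13 is either p_5/q_5 or the intermediate fraction (k*p_5 + p_4)/(k*q_5 + q_4) with the largest k >= 1 whose denominator stays <= 13; these approach x as k grows, and every other convergent or intermediate fraction in range is farther away.
Largest k: floor((13 - q_4)/q_5) = floor((13 - 8)/11) = 0.
Since k = 0, no intermediate fraction beyond p_5/q_5 has denominator <= 13, so the convergent 29/11 is the closest (its error is |79*11 - 29*30|/(30*11) = 1/330).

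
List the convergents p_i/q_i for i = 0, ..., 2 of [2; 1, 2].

2/1, 3/1, 8/3

Using the convergent recurrence p_i = a_i*p_{i-1} + p_{i-2}, q_i = a_i*q_{i-1} + q_{i-2} with p_{-2}=0, p_{-1}=1, q_{-2}=1, q_{-1}=0:
  i=0: a_0=2, p_0 = 2*1 + 0 = 2, q_0 = 2*0 + 1 = 1.
  i=1: a_1=1, p_1 = 1*2 + 1 = 3, q_1 = 1*1 + 0 = 1.
  i=2: a_2=2, p_2 = 2*3 + 2 = 8, q_2 = 2*1 + 1 = 3.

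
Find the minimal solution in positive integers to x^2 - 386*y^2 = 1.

(x, y) = (111555, 5678)

First expand sqrt(386) as a continued fraction. With x_i = (sqrt(386) + m_i)/d_i and (m_0, d_0) = (0, 1): a_0 = floor(sqrt(386)) = 19, since 19^2 = 361 <= 386 < 400 = 20^2.
Iterate m_{i+1} = d_i*a_i - m_i, d_{i+1} = (386 - m_{i+1}^2)/d_i, a_{i+1} = floor((a_0 + m_{i+1})/d_{i+1}):
  m_1 = 1*19 - 0 = 19, d_1 = (386 - 19^2)/1 = 25/1 = 25, a_1 = floor((19 + 19)/25) = 1.
  m_2 = 25*1 - 19 = 6, d_2 = (386 - 6^2)/25 = 350/25 = 14, a_2 = floor((19 + 6)/14) = 1.
  m_3 = 14*1 - 6 = 8, d_3 = (386 - 8^2)/14 = 322/14 = 23, a_3 = floor((19 + 8)/23) = 1.
  m_4 = 23*1 - 8 = 15, d_4 = (386 - 15^2)/23 = 161/23 = 7, a_4 = floor((19 + 15)/7) = 4.
  m_5 = 7*4 - 15 = 13, d_5 = (386 - 13^2)/7 = 217/7 = 31, a_5 = floor((19 + 13)/31) = 1.
  m_6 = 31*1 - 13 = 18, d_6 = (386 - 18^2)/31 = 62/31 = 2, a_6 = floor((19 + 18)/2) = 18.
  m_7 = 2*18 - 18 = 18, d_7 = (386 - 18^2)/2 = 62/2 = 31, a_7 = floor((19 + 18)/31) = 1.
  m_8 = 31*1 - 18 = 13, d_8 = (386 - 13^2)/31 = 217/31 = 7, a_8 = floor((19 + 13)/7) = 4.
  m_9 = 7*4 - 13 = 15, d_9 = (386 - 15^2)/7 = 161/7 = 23, a_9 = floor((19 + 15)/23) = 1.
  m_10 = 23*1 - 15 = 8, d_10 = (386 - 8^2)/23 = 322/23 = 14, a_10 = floor((19 + 8)/14) = 1.
  m_11 = 14*1 - 8 = 6, d_11 = (386 - 6^2)/14 = 350/14 = 25, a_11 = floor((19 + 6)/25) = 1.
  m_12 = 25*1 - 6 = 19, d_12 = (386 - 19^2)/25 = 25/25 = 1, a_12 = floor((19 + 19)/1) = 38.
  m_13 = 1*38 - 19 = 19, d_13 = (386 - 19^2)/1 = 25/1 = 25: (m_13, d_13) = (m_1, d_1) = (19, 25), so from here the quotients repeat a_1, ..., a_12; the period length is 12.
So sqrt(386) = [19; (1, 1, 1, 4, 1, 18, 1, 4, 1, 1, 1, 38)] with period length k = 12.
k is even, so the fundamental solution of x^2 - 386y^2 = 1 is (p_{k-1}, q_{k-1}) = (p_11, q_11); compute convergents through index 11.
Convergents (p_i = a_i*p_{i-1} + p_{i-2}, q_i = a_i*q_{i-1} + q_{i-2} with p_{-2}=0, p_{-1}=1, q_{-2}=1, q_{-1}=0):
  i=0: a_0=19, p_0 = 19*1 + 0 = 19, q_0 = 19*0 + 1 = 1.
  i=1: a_1=1, p_1 = 1*19 + 1 = 20, q_1 = 1*1 + 0 = 1.
  i=2: a_2=1, p_2 = 1*20 + 19 = 39, q_2 = 1*1 + 1 = 2.
  i=3: a_3=1, p_3 = 1*39 + 20 = 59, q_3 = 1*2 + 1 = 3.
  i=4: a_4=4, p_4 = 4*59 + 39 = 275, q_4 = 4*3 + 2 = 14.
  i=5: a_5=1, p_5 = 1*275 + 59 = 334, q_5 = 1*14 + 3 = 17.
  i=6: a_6=18, p_6 = 18*334 + 275 = 6287, q_6 = 18*17 + 14 = 320.
  i=7: a_7=1, p_7 = 1*6287 + 334 = 6621, q_7 = 1*320 + 17 = 337.
  i=8: a_8=4, p_8 = 4*6621 + 6287 = 32771, q_8 = 4*337 + 320 = 1668.
  i=9: a_9=1, p_9 = 1*32771 + 6621 = 39392, q_9 = 1*1668 + 337 = 2005.
  i=10: a_10=1, p_10 = 1*39392 + 32771 = 72163, q_10 = 1*2005 + 1668 = 3673.
  i=11: a_11=1, p_11 = 1*72163 + 39392 = 111555, q_11 = 1*3673 + 2005 = 5678.
Check: 111555^2 - 386*5678^2 = 12444518025 - 12444518024 = 1, so (x, y) = (111555, 5678) solves the equation, and by the theorem it is the least positive solution.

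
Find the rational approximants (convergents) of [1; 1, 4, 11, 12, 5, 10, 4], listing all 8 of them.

Using the convergent recurrence p_i = a_i*p_{i-1} + p_{i-2}, q_i = a_i*q_{i-1} + q_{i-2} with p_{-2}=0, p_{-1}=1, q_{-2}=1, q_{-1}=0:
  i=0: a_0=1, p_0 = 1*1 + 0 = 1, q_0 = 1*0 + 1 = 1.
  i=1: a_1=1, p_1 = 1*1 + 1 = 2, q_1 = 1*1 + 0 = 1.
  i=2: a_2=4, p_2 = 4*2 + 1 = 9, q_2 = 4*1 + 1 = 5.
  i=3: a_3=11, p_3 = 11*9 + 2 = 101, q_3 = 11*5 + 1 = 56.
  i=4: a_4=12, p_4 = 12*101 + 9 = 1221, q_4 = 12*56 + 5 = 677.
  i=5: a_5=5, p_5 = 5*1221 + 101 = 6206, q_5 = 5*677 + 56 = 3441.
  i=6: a_6=10, p_6 = 10*6206 + 1221 = 63281, q_6 = 10*3441 + 677 = 35087.
  i=7: a_7=4, p_7 = 4*63281 + 6206 = 259330, q_7 = 4*35087 + 3441 = 143789.

1/1, 2/1, 9/5, 101/56, 1221/677, 6206/3441, 63281/35087, 259330/143789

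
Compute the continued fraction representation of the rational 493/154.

[3; 4, 1, 30]

Run the Euclidean algorithm on 493 and 154; the successive quotients are the partial quotients a_0, a_1, ... (each step inverts the fractional part left over by the previous one):
  493 = 3*154 + 31, so a_0 = 3.
  154 = 4*31 + 30, so a_1 = 4.
  31 = 1*30 + 1, so a_2 = 1.
  30 = 30*1 + 0, so a_3 = 30.
The remainder reaches 0 after 4 divisions, so the expansion has 4 partial quotients, read off in order.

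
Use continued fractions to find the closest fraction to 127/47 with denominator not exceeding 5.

Expand x = 127/47 as a continued fraction with the Euclidean algorithm:
  127 = 2*47 + 33, so a_0 = 2.
  47 = 1*33 + 14, so a_1 = 1.
  33 = 2*14 + 5, so a_2 = 2.
  14 = 2*5 + 4, so a_3 = 2.
  5 = 1*4 + 1, so a_4 = 1.
  4 = 4*1 + 0, so a_5 = 4.
so x = [2; 1, 2, 2, 1, 4].
Convergents (p_i = a_i*p_{i-1} + p_{i-2}, q_i = a_i*q_{i-1} + q_{i-2} with p_{-2}=0, p_{-1}=1, q_{-2}=1, q_{-1}=0), until the denominator exceeds 5:
  i=0: a_0=2, p_0 = 2*1 + 0 = 2, q_0 = 2*0 + 1 = 1.
  i=1: a_1=1, p_1 = 1*2 + 1 = 3, q_1 = 1*1 + 0 = 1.
  i=2: a_2=2, p_2 = 2*3 + 2 = 8, q_2 = 2*1 + 1 = 3.
  i=3: a_3=2, p_3 = 2*8 + 3 = 19, q_3 = 2*3 + 1 = 7.
q_3 = 7 > 5, so the last convergent with denominator <= 5 is p_2/q_2 = 8/3.
The closest fraction with denominator <= 5 is either p_2/q_2 or the intermediate fraction (k*p_2 + p_1)/(k*q_2 + q_1) with the largest k >= 1 whose denominator stays <= 5; these approach x as k grows, and every other convergent or intermediate fraction in range is farther away.
Largest k: floor((5 - q_1)/q_2) = floor((5 - 1)/3) = 1.
That gives (1*8 + 3)/(1*3 + 1) = 11/4.
Compare the errors: |x - 8/3| = |127*3 - 8*47|/(47*3) = 5/141, and |x - 11/4| = |127*4 - 11*47|/(47*4) = 9/188.
Cross-multiplying, 5*188 = 940 < 1269 = 9*141, so 5/141 is smaller: the convergent 8/3 is closer to x than 11/4.

8/3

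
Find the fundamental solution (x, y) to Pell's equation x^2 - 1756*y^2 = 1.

(x, y) = (387199, 9240)

First expand sqrt(1756) as a continued fraction. With x_i = (sqrt(1756) + m_i)/d_i and (m_0, d_0) = (0, 1): a_0 = floor(sqrt(1756)) = 41, since 41^2 = 1681 <= 1756 < 1764 = 42^2.
Iterate m_{i+1} = d_i*a_i - m_i, d_{i+1} = (1756 - m_{i+1}^2)/d_i, a_{i+1} = floor((a_0 + m_{i+1})/d_{i+1}):
  m_1 = 1*41 - 0 = 41, d_1 = (1756 - 41^2)/1 = 75/1 = 75, a_1 = floor((41 + 41)/75) = 1.
  m_2 = 75*1 - 41 = 34, d_2 = (1756 - 34^2)/75 = 600/75 = 8, a_2 = floor((41 + 34)/8) = 9.
  m_3 = 8*9 - 34 = 38, d_3 = (1756 - 38^2)/8 = 312/8 = 39, a_3 = floor((41 + 38)/39) = 2.
  m_4 = 39*2 - 38 = 40, d_4 = (1756 - 40^2)/39 = 156/39 = 4, a_4 = floor((41 + 40)/4) = 20.
  m_5 = 4*20 - 40 = 40, d_5 = (1756 - 40^2)/4 = 156/4 = 39, a_5 = floor((41 + 40)/39) = 2.
  m_6 = 39*2 - 40 = 38, d_6 = (1756 - 38^2)/39 = 312/39 = 8, a_6 = floor((41 + 38)/8) = 9.
  m_7 = 8*9 - 38 = 34, d_7 = (1756 - 34^2)/8 = 600/8 = 75, a_7 = floor((41 + 34)/75) = 1.
  m_8 = 75*1 - 34 = 41, d_8 = (1756 - 41^2)/75 = 75/75 = 1, a_8 = floor((41 + 41)/1) = 82.
  m_9 = 1*82 - 41 = 41, d_9 = (1756 - 41^2)/1 = 75/1 = 75: (m_9, d_9) = (m_1, d_1) = (41, 75), so from here the quotients repeat a_1, ..., a_8; the period length is 8.
So sqrt(1756) = [41; (1, 9, 2, 20, 2, 9, 1, 82)] with period length k = 8.
k is even, so the fundamental solution of x^2 - 1756y^2 = 1 is (p_{k-1}, q_{k-1}) = (p_7, q_7); compute convergents through index 7.
Convergents (p_i = a_i*p_{i-1} + p_{i-2}, q_i = a_i*q_{i-1} + q_{i-2} with p_{-2}=0, p_{-1}=1, q_{-2}=1, q_{-1}=0):
  i=0: a_0=41, p_0 = 41*1 + 0 = 41, q_0 = 41*0 + 1 = 1.
  i=1: a_1=1, p_1 = 1*41 + 1 = 42, q_1 = 1*1 + 0 = 1.
  i=2: a_2=9, p_2 = 9*42 + 41 = 419, q_2 = 9*1 + 1 = 10.
  i=3: a_3=2, p_3 = 2*419 + 42 = 880, q_3 = 2*10 + 1 = 21.
  i=4: a_4=20, p_4 = 20*880 + 419 = 18019, q_4 = 20*21 + 10 = 430.
  i=5: a_5=2, p_5 = 2*18019 + 880 = 36918, q_5 = 2*430 + 21 = 881.
  i=6: a_6=9, p_6 = 9*36918 + 18019 = 350281, q_6 = 9*881 + 430 = 8359.
  i=7: a_7=1, p_7 = 1*350281 + 36918 = 387199, q_7 = 1*8359 + 881 = 9240.
Check: 387199^2 - 1756*9240^2 = 149923065601 - 149923065600 = 1, so (x, y) = (387199, 9240) solves the equation, and by the theorem it is the least positive solution.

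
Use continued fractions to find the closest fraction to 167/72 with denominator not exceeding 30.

Expand x = 167/72 as a continued fraction with the Euclidean algorithm:
  167 = 2*72 + 23, so a_0 = 2.
  72 = 3*23 + 3, so a_1 = 3.
  23 = 7*3 + 2, so a_2 = 7.
  3 = 1*2 + 1, so a_3 = 1.
  2 = 2*1 + 0, so a_4 = 2.
so x = [2; 3, 7, 1, 2].
Convergents (p_i = a_i*p_{i-1} + p_{i-2}, q_i = a_i*q_{i-1} + q_{i-2} with p_{-2}=0, p_{-1}=1, q_{-2}=1, q_{-1}=0), until the denominator exceeds 30:
  i=0: a_0=2, p_0 = 2*1 + 0 = 2, q_0 = 2*0 + 1 = 1.
  i=1: a_1=3, p_1 = 3*2 + 1 = 7, q_1 = 3*1 + 0 = 3.
  i=2: a_2=7, p_2 = 7*7 + 2 = 51, q_2 = 7*3 + 1 = 22.
  i=3: a_3=1, p_3 = 1*51 + 7 = 58, q_3 = 1*22 + 3 = 25.
  i=4: a_4=2, p_4 = 2*58 + 51 = 167, q_4 = 2*25 + 22 = 72.
q_4 = 72 > 30, so the last convergent with denominator <= 30 is p_3/q_3 = 58/25.
The closest fraction with denominator <= 30 is either p_3/q_3 or the intermediate fraction (k*p_3 + p_2)/(k*q_3 + q_2) with the largest k >= 1 whose denominator stays <= 30; these approach x as k grows, and every other convergent or intermediate fraction in range is farther away.
Largest k: floor((30 - q_2)/q_3) = floor((30 - 22)/25) = 0.
Since k = 0, no intermediate fraction beyond p_3/q_3 has denominator <= 30, so the convergent 58/25 is the closest (its error is |167*25 - 58*72|/(72*25) = 1/1800).

58/25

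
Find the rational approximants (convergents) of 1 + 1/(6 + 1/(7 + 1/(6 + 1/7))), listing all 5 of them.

Using the convergent recurrence p_i = a_i*p_{i-1} + p_{i-2}, q_i = a_i*q_{i-1} + q_{i-2} with p_{-2}=0, p_{-1}=1, q_{-2}=1, q_{-1}=0:
  i=0: a_0=1, p_0 = 1*1 + 0 = 1, q_0 = 1*0 + 1 = 1.
  i=1: a_1=6, p_1 = 6*1 + 1 = 7, q_1 = 6*1 + 0 = 6.
  i=2: a_2=7, p_2 = 7*7 + 1 = 50, q_2 = 7*6 + 1 = 43.
  i=3: a_3=6, p_3 = 6*50 + 7 = 307, q_3 = 6*43 + 6 = 264.
  i=4: a_4=7, p_4 = 7*307 + 50 = 2199, q_4 = 7*264 + 43 = 1891.

1/1, 7/6, 50/43, 307/264, 2199/1891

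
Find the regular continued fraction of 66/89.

[0; 1, 2, 1, 6, 1, 2]

Run the Euclidean algorithm on 66 and 89; the successive quotients are the partial quotients a_0, a_1, ... (each step inverts the fractional part left over by the previous one):
  66 = 0*89 + 66, so a_0 = 0.
  89 = 1*66 + 23, so a_1 = 1.
  66 = 2*23 + 20, so a_2 = 2.
  23 = 1*20 + 3, so a_3 = 1.
  20 = 6*3 + 2, so a_4 = 6.
  3 = 1*2 + 1, so a_5 = 1.
  2 = 2*1 + 0, so a_6 = 2.
The remainder reaches 0 after 7 divisions, so the expansion has 7 partial quotients, read off in order.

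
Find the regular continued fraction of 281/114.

[2; 2, 6, 1, 1, 1, 2]

Run the Euclidean algorithm on 281 and 114; the successive quotients are the partial quotients a_0, a_1, ... (each step inverts the fractional part left over by the previous one):
  281 = 2*114 + 53, so a_0 = 2.
  114 = 2*53 + 8, so a_1 = 2.
  53 = 6*8 + 5, so a_2 = 6.
  8 = 1*5 + 3, so a_3 = 1.
  5 = 1*3 + 2, so a_4 = 1.
  3 = 1*2 + 1, so a_5 = 1.
  2 = 2*1 + 0, so a_6 = 2.
The remainder reaches 0 after 7 divisions, so the expansion has 7 partial quotients, read off in order.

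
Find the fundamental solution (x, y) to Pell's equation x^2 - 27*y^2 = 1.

(x, y) = (26, 5)

First expand sqrt(27) as a continued fraction. With x_i = (sqrt(27) + m_i)/d_i and (m_0, d_0) = (0, 1): a_0 = floor(sqrt(27)) = 5, since 5^2 = 25 <= 27 < 36 = 6^2.
Iterate m_{i+1} = d_i*a_i - m_i, d_{i+1} = (27 - m_{i+1}^2)/d_i, a_{i+1} = floor((a_0 + m_{i+1})/d_{i+1}):
  m_1 = 1*5 - 0 = 5, d_1 = (27 - 5^2)/1 = 2/1 = 2, a_1 = floor((5 + 5)/2) = 5.
  m_2 = 2*5 - 5 = 5, d_2 = (27 - 5^2)/2 = 2/2 = 1, a_2 = floor((5 + 5)/1) = 10.
  m_3 = 1*10 - 5 = 5, d_3 = (27 - 5^2)/1 = 2/1 = 2: (m_3, d_3) = (m_1, d_1) = (5, 2), so from here the quotients repeat a_1, a_2; the period length is 2.
So sqrt(27) = [5; (5, 10)] with period length k = 2.
k is even, so the fundamental solution of x^2 - 27y^2 = 1 is (p_{k-1}, q_{k-1}) = (p_1, q_1); compute convergents through index 1.
Convergents (p_i = a_i*p_{i-1} + p_{i-2}, q_i = a_i*q_{i-1} + q_{i-2} with p_{-2}=0, p_{-1}=1, q_{-2}=1, q_{-1}=0):
  i=0: a_0=5, p_0 = 5*1 + 0 = 5, q_0 = 5*0 + 1 = 1.
  i=1: a_1=5, p_1 = 5*5 + 1 = 26, q_1 = 5*1 + 0 = 5.
Check: 26^2 - 27*5^2 = 676 - 675 = 1, so (x, y) = (26, 5) solves the equation, and by the theorem it is the least positive solution.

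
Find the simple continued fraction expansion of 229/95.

[2; 2, 2, 3, 2, 2]

Run the Euclidean algorithm on 229 and 95; the successive quotients are the partial quotients a_0, a_1, ... (each step inverts the fractional part left over by the previous one):
  229 = 2*95 + 39, so a_0 = 2.
  95 = 2*39 + 17, so a_1 = 2.
  39 = 2*17 + 5, so a_2 = 2.
  17 = 3*5 + 2, so a_3 = 3.
  5 = 2*2 + 1, so a_4 = 2.
  2 = 2*1 + 0, so a_5 = 2.
The remainder reaches 0 after 6 divisions, so the expansion has 6 partial quotients, read off in order.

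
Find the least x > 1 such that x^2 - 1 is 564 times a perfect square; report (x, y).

(x, y) = (95, 4)

First expand sqrt(564) as a continued fraction. With x_i = (sqrt(564) + m_i)/d_i and (m_0, d_0) = (0, 1): a_0 = floor(sqrt(564)) = 23, since 23^2 = 529 <= 564 < 576 = 24^2.
Iterate m_{i+1} = d_i*a_i - m_i, d_{i+1} = (564 - m_{i+1}^2)/d_i, a_{i+1} = floor((a_0 + m_{i+1})/d_{i+1}):
  m_1 = 1*23 - 0 = 23, d_1 = (564 - 23^2)/1 = 35/1 = 35, a_1 = floor((23 + 23)/35) = 1.
  m_2 = 35*1 - 23 = 12, d_2 = (564 - 12^2)/35 = 420/35 = 12, a_2 = floor((23 + 12)/12) = 2.
  m_3 = 12*2 - 12 = 12, d_3 = (564 - 12^2)/12 = 420/12 = 35, a_3 = floor((23 + 12)/35) = 1.
  m_4 = 35*1 - 12 = 23, d_4 = (564 - 23^2)/35 = 35/35 = 1, a_4 = floor((23 + 23)/1) = 46.
  m_5 = 1*46 - 23 = 23, d_5 = (564 - 23^2)/1 = 35/1 = 35: (m_5, d_5) = (m_1, d_1) = (23, 35), so from here the quotients repeat a_1, ..., a_4; the period length is 4.
So sqrt(564) = [23; (1, 2, 1, 46)] with period length k = 4.
k is even, so the fundamental solution of x^2 - 564y^2 = 1 is (p_{k-1}, q_{k-1}) = (p_3, q_3); compute convergents through index 3.
Convergents (p_i = a_i*p_{i-1} + p_{i-2}, q_i = a_i*q_{i-1} + q_{i-2} with p_{-2}=0, p_{-1}=1, q_{-2}=1, q_{-1}=0):
  i=0: a_0=23, p_0 = 23*1 + 0 = 23, q_0 = 23*0 + 1 = 1.
  i=1: a_1=1, p_1 = 1*23 + 1 = 24, q_1 = 1*1 + 0 = 1.
  i=2: a_2=2, p_2 = 2*24 + 23 = 71, q_2 = 2*1 + 1 = 3.
  i=3: a_3=1, p_3 = 1*71 + 24 = 95, q_3 = 1*3 + 1 = 4.
Check: 95^2 - 564*4^2 = 9025 - 9024 = 1, so (x, y) = (95, 4) solves the equation, and by the theorem it is the least positive solution.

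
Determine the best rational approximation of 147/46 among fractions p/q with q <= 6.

16/5

Expand x = 147/46 as a continued fraction with the Euclidean algorithm:
  147 = 3*46 + 9, so a_0 = 3.
  46 = 5*9 + 1, so a_1 = 5.
  9 = 9*1 + 0, so a_2 = 9.
so x = [3; 5, 9].
Convergents (p_i = a_i*p_{i-1} + p_{i-2}, q_i = a_i*q_{i-1} + q_{i-2} with p_{-2}=0, p_{-1}=1, q_{-2}=1, q_{-1}=0), until the denominator exceeds 6:
  i=0: a_0=3, p_0 = 3*1 + 0 = 3, q_0 = 3*0 + 1 = 1.
  i=1: a_1=5, p_1 = 5*3 + 1 = 16, q_1 = 5*1 + 0 = 5.
  i=2: a_2=9, p_2 = 9*16 + 3 = 147, q_2 = 9*5 + 1 = 46.
q_2 = 46 > 6, so the last convergent with denominator <= 6 is p_1/q_1 = 16/5.
The closest fraction with denominator <= 6 is either p_1/q_1 or the intermediate fraction (k*p_1 + p_0)/(k*q_1 + q_0) with the largest k >= 1 whose denominator stays <= 6; these approach x as k grows, and every other convergent or intermediate fraction in range is farther away.
Largest k: floor((6 - q_0)/q_1) = floor((6 - 1)/5) = 1.
That gives (1*16 + 3)/(1*5 + 1) = 19/6.
Compare the errors: |x - 16/5| = |147*5 - 16*46|/(46*5) = 1/230, and |x - 19/6| = |147*6 - 19*46|/(46*6) = 8/276.
Cross-multiplying, 1*276 = 276 < 1840 = 8*230, so 1/230 is smaller: the convergent 16/5 is closer to x than 19/6.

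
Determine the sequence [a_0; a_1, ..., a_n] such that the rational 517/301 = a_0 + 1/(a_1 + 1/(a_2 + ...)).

Run the Euclidean algorithm on 517 and 301; the successive quotients are the partial quotients a_0, a_1, ... (each step inverts the fractional part left over by the previous one):
  517 = 1*301 + 216, so a_0 = 1.
  301 = 1*216 + 85, so a_1 = 1.
  216 = 2*85 + 46, so a_2 = 2.
  85 = 1*46 + 39, so a_3 = 1.
  46 = 1*39 + 7, so a_4 = 1.
  39 = 5*7 + 4, so a_5 = 5.
  7 = 1*4 + 3, so a_6 = 1.
  4 = 1*3 + 1, so a_7 = 1.
  3 = 3*1 + 0, so a_8 = 3.
The remainder reaches 0 after 9 divisions, so the expansion has 9 partial quotients, read off in order.

[1; 1, 2, 1, 1, 5, 1, 1, 3]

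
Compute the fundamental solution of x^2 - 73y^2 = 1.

First expand sqrt(73) as a continued fraction. With x_i = (sqrt(73) + m_i)/d_i and (m_0, d_0) = (0, 1): a_0 = floor(sqrt(73)) = 8, since 8^2 = 64 <= 73 < 81 = 9^2.
Iterate m_{i+1} = d_i*a_i - m_i, d_{i+1} = (73 - m_{i+1}^2)/d_i, a_{i+1} = floor((a_0 + m_{i+1})/d_{i+1}):
  m_1 = 1*8 - 0 = 8, d_1 = (73 - 8^2)/1 = 9/1 = 9, a_1 = floor((8 + 8)/9) = 1.
  m_2 = 9*1 - 8 = 1, d_2 = (73 - 1^2)/9 = 72/9 = 8, a_2 = floor((8 + 1)/8) = 1.
  m_3 = 8*1 - 1 = 7, d_3 = (73 - 7^2)/8 = 24/8 = 3, a_3 = floor((8 + 7)/3) = 5.
  m_4 = 3*5 - 7 = 8, d_4 = (73 - 8^2)/3 = 9/3 = 3, a_4 = floor((8 + 8)/3) = 5.
  m_5 = 3*5 - 8 = 7, d_5 = (73 - 7^2)/3 = 24/3 = 8, a_5 = floor((8 + 7)/8) = 1.
  m_6 = 8*1 - 7 = 1, d_6 = (73 - 1^2)/8 = 72/8 = 9, a_6 = floor((8 + 1)/9) = 1.
  m_7 = 9*1 - 1 = 8, d_7 = (73 - 8^2)/9 = 9/9 = 1, a_7 = floor((8 + 8)/1) = 16.
  m_8 = 1*16 - 8 = 8, d_8 = (73 - 8^2)/1 = 9/1 = 9: (m_8, d_8) = (m_1, d_1) = (8, 9), so from here the quotients repeat a_1, ..., a_7; the period length is 7.
So sqrt(73) = [8; (1, 1, 5, 5, 1, 1, 16)] with period length k = 7.
k is odd, so (p_{k-1}, q_{k-1}) only solves x^2 - 73y^2 = -1 and the fundamental solution of x^2 - 73y^2 = 1 is (p_{2k-1}, q_{2k-1}) = (p_13, q_13); compute convergents through index 13, running through the period twice.
Convergents (p_i = a_i*p_{i-1} + p_{i-2}, q_i = a_i*q_{i-1} + q_{i-2} with p_{-2}=0, p_{-1}=1, q_{-2}=1, q_{-1}=0):
  i=0: a_0=8, p_0 = 8*1 + 0 = 8, q_0 = 8*0 + 1 = 1.
  i=1: a_1=1, p_1 = 1*8 + 1 = 9, q_1 = 1*1 + 0 = 1.
  i=2: a_2=1, p_2 = 1*9 + 8 = 17, q_2 = 1*1 + 1 = 2.
  i=3: a_3=5, p_3 = 5*17 + 9 = 94, q_3 = 5*2 + 1 = 11.
  i=4: a_4=5, p_4 = 5*94 + 17 = 487, q_4 = 5*11 + 2 = 57.
  i=5: a_5=1, p_5 = 1*487 + 94 = 581, q_5 = 1*57 + 11 = 68.
  i=6: a_6=1, p_6 = 1*581 + 487 = 1068, q_6 = 1*68 + 57 = 125.
  i=7: a_7=16, p_7 = 16*1068 + 581 = 17669, q_7 = 16*125 + 68 = 2068.
  i=8: a_8=1, p_8 = 1*17669 + 1068 = 18737, q_8 = 1*2068 + 125 = 2193.
  i=9: a_9=1, p_9 = 1*18737 + 17669 = 36406, q_9 = 1*2193 + 2068 = 4261.
  i=10: a_10=5, p_10 = 5*36406 + 18737 = 200767, q_10 = 5*4261 + 2193 = 23498.
  i=11: a_11=5, p_11 = 5*200767 + 36406 = 1040241, q_11 = 5*23498 + 4261 = 121751.
  i=12: a_12=1, p_12 = 1*1040241 + 200767 = 1241008, q_12 = 1*121751 + 23498 = 145249.
  i=13: a_13=1, p_13 = 1*1241008 + 1040241 = 2281249, q_13 = 1*145249 + 121751 = 267000.
Indeed p_6^2 - 73*q_6^2 = 1140624 - 1140625 = -1, not +1.
Check: 2281249^2 - 73*267000^2 = 5204097000001 - 5204097000000 = 1, so (x, y) = (2281249, 267000) solves the equation, and by the theorem it is the least positive solution.

(x, y) = (2281249, 267000)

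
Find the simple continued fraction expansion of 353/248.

[1; 2, 2, 1, 3, 4, 2]

Run the Euclidean algorithm on 353 and 248; the successive quotients are the partial quotients a_0, a_1, ... (each step inverts the fractional part left over by the previous one):
  353 = 1*248 + 105, so a_0 = 1.
  248 = 2*105 + 38, so a_1 = 2.
  105 = 2*38 + 29, so a_2 = 2.
  38 = 1*29 + 9, so a_3 = 1.
  29 = 3*9 + 2, so a_4 = 3.
  9 = 4*2 + 1, so a_5 = 4.
  2 = 2*1 + 0, so a_6 = 2.
The remainder reaches 0 after 7 divisions, so the expansion has 7 partial quotients, read off in order.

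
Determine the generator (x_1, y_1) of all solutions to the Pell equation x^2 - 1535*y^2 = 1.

(x, y) = (1378124, 35175)

First expand sqrt(1535) as a continued fraction. With x_i = (sqrt(1535) + m_i)/d_i and (m_0, d_0) = (0, 1): a_0 = floor(sqrt(1535)) = 39, since 39^2 = 1521 <= 1535 < 1600 = 40^2.
Iterate m_{i+1} = d_i*a_i - m_i, d_{i+1} = (1535 - m_{i+1}^2)/d_i, a_{i+1} = floor((a_0 + m_{i+1})/d_{i+1}):
  m_1 = 1*39 - 0 = 39, d_1 = (1535 - 39^2)/1 = 14/1 = 14, a_1 = floor((39 + 39)/14) = 5.
  m_2 = 14*5 - 39 = 31, d_2 = (1535 - 31^2)/14 = 574/14 = 41, a_2 = floor((39 + 31)/41) = 1.
  m_3 = 41*1 - 31 = 10, d_3 = (1535 - 10^2)/41 = 1435/41 = 35, a_3 = floor((39 + 10)/35) = 1.
  m_4 = 35*1 - 10 = 25, d_4 = (1535 - 25^2)/35 = 910/35 = 26, a_4 = floor((39 + 25)/26) = 2.
  m_5 = 26*2 - 25 = 27, d_5 = (1535 - 27^2)/26 = 806/26 = 31, a_5 = floor((39 + 27)/31) = 2.
  m_6 = 31*2 - 27 = 35, d_6 = (1535 - 35^2)/31 = 310/31 = 10, a_6 = floor((39 + 35)/10) = 7.
  m_7 = 10*7 - 35 = 35, d_7 = (1535 - 35^2)/10 = 310/10 = 31, a_7 = floor((39 + 35)/31) = 2.
  m_8 = 31*2 - 35 = 27, d_8 = (1535 - 27^2)/31 = 806/31 = 26, a_8 = floor((39 + 27)/26) = 2.
  m_9 = 26*2 - 27 = 25, d_9 = (1535 - 25^2)/26 = 910/26 = 35, a_9 = floor((39 + 25)/35) = 1.
  m_10 = 35*1 - 25 = 10, d_10 = (1535 - 10^2)/35 = 1435/35 = 41, a_10 = floor((39 + 10)/41) = 1.
  m_11 = 41*1 - 10 = 31, d_11 = (1535 - 31^2)/41 = 574/41 = 14, a_11 = floor((39 + 31)/14) = 5.
  m_12 = 14*5 - 31 = 39, d_12 = (1535 - 39^2)/14 = 14/14 = 1, a_12 = floor((39 + 39)/1) = 78.
  m_13 = 1*78 - 39 = 39, d_13 = (1535 - 39^2)/1 = 14/1 = 14: (m_13, d_13) = (m_1, d_1) = (39, 14), so from here the quotients repeat a_1, ..., a_12; the period length is 12.
So sqrt(1535) = [39; (5, 1, 1, 2, 2, 7, 2, 2, 1, 1, 5, 78)] with period length k = 12.
k is even, so the fundamental solution of x^2 - 1535y^2 = 1 is (p_{k-1}, q_{k-1}) = (p_11, q_11); compute convergents through index 11.
Convergents (p_i = a_i*p_{i-1} + p_{i-2}, q_i = a_i*q_{i-1} + q_{i-2} with p_{-2}=0, p_{-1}=1, q_{-2}=1, q_{-1}=0):
  i=0: a_0=39, p_0 = 39*1 + 0 = 39, q_0 = 39*0 + 1 = 1.
  i=1: a_1=5, p_1 = 5*39 + 1 = 196, q_1 = 5*1 + 0 = 5.
  i=2: a_2=1, p_2 = 1*196 + 39 = 235, q_2 = 1*5 + 1 = 6.
  i=3: a_3=1, p_3 = 1*235 + 196 = 431, q_3 = 1*6 + 5 = 11.
  i=4: a_4=2, p_4 = 2*431 + 235 = 1097, q_4 = 2*11 + 6 = 28.
  i=5: a_5=2, p_5 = 2*1097 + 431 = 2625, q_5 = 2*28 + 11 = 67.
  i=6: a_6=7, p_6 = 7*2625 + 1097 = 19472, q_6 = 7*67 + 28 = 497.
  i=7: a_7=2, p_7 = 2*19472 + 2625 = 41569, q_7 = 2*497 + 67 = 1061.
  i=8: a_8=2, p_8 = 2*41569 + 19472 = 102610, q_8 = 2*1061 + 497 = 2619.
  i=9: a_9=1, p_9 = 1*102610 + 41569 = 144179, q_9 = 1*2619 + 1061 = 3680.
  i=10: a_10=1, p_10 = 1*144179 + 102610 = 246789, q_10 = 1*3680 + 2619 = 6299.
  i=11: a_11=5, p_11 = 5*246789 + 144179 = 1378124, q_11 = 5*6299 + 3680 = 35175.
Check: 1378124^2 - 1535*35175^2 = 1899225759376 - 1899225759375 = 1, so (x, y) = (1378124, 35175) solves the equation, and by the theorem it is the least positive solution.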